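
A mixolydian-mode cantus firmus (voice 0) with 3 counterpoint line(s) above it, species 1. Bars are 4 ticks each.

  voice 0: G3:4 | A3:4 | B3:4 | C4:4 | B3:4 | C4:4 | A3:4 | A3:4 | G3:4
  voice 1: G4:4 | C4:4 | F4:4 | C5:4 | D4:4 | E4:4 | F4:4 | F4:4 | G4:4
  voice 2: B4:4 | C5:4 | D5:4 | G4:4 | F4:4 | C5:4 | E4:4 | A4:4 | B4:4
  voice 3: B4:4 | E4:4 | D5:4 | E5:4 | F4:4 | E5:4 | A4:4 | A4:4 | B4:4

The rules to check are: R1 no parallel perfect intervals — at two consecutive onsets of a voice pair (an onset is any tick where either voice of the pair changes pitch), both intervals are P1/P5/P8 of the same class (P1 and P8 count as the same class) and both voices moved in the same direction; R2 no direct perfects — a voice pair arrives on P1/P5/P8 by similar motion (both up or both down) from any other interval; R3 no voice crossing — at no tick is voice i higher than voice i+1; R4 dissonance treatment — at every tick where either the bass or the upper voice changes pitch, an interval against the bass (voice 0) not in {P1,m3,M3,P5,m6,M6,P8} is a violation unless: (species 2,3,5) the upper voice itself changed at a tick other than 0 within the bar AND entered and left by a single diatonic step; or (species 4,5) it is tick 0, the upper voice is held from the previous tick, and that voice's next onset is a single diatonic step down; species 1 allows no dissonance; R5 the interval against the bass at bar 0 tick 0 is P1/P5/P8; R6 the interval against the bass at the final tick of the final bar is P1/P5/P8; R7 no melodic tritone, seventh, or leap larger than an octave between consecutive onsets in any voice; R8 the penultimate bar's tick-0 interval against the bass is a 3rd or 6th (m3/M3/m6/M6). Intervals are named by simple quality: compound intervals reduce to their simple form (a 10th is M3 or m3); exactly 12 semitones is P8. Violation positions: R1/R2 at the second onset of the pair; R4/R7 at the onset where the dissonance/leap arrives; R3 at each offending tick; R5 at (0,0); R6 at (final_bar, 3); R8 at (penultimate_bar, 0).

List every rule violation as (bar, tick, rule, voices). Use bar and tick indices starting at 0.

(0, 0, R5, (0, 2))
(0, 0, R5, (0, 3))
(1, 0, R3, (2, 3))
(1, 1, R3, (2, 3))
(1, 2, R3, (2, 3))
(1, 3, R3, (2, 3))
(2, 0, R2, (2, 3))
(2, 0, R4, (0, 1))
(2, 0, R7, (3,))
(3, 0, R2, (0, 1))
(3, 0, R3, (1, 2))
(3, 1, R3, (1, 2))
(3, 2, R3, (1, 2))
(3, 3, R3, (1, 2))
(4, 0, R2, (2, 3))
(4, 0, R4, (0, 2))
(4, 0, R4, (0, 3))
(4, 0, R7, (1,))
(4, 0, R7, (3,))
(5, 0, R2, (0, 2))
(5, 0, R2, (1, 3))
(5, 0, R7, (3,))
(6, 0, R2, (0, 2))
(6, 0, R2, (0, 3))
(6, 0, R3, (1, 2))
(6, 1, R3, (1, 2))
(6, 2, R3, (1, 2))
(6, 3, R3, (1, 2))
(7, 0, R8, (0, 2))
(7, 0, R8, (0, 3))
(8, 0, R1, (2, 3))
(8, 3, R6, (0, 2))
(8, 3, R6, (0, 3))

bar 0: v0=G3 v1=G4 v2=B4 v3=B4 downbeat M3
bar 1: v0=A3 v1=C4 v2=C5 v3=E4 downbeat P5
bar 2: v0=B3 v1=F4 v2=D5 v3=D5 downbeat m3
bar 3: v0=C4 v1=C5 v2=G4 v3=E5 downbeat M3
bar 4: v0=B3 v1=D4 v2=F4 v3=F4 downbeat TT
bar 5: v0=C4 v1=E4 v2=C5 v3=E5 downbeat M3
bar 6: v0=A3 v1=F4 v2=E4 v3=A4 downbeat P8
bar 7: v0=A3 v1=F4 v2=A4 v3=A4 downbeat P8
bar 8: v0=G3 v1=G4 v2=B4 v3=B4 downbeat M3
  -> R5 @ bar 0 tick 0 v(0, 2): opens on M3
  -> R5 @ bar 0 tick 0 v(0, 3): opens on M3
  -> R3 @ bar 1 tick 0 v(2, 3): C5 above E4
  -> R3 @ bar 1 tick 1 v(2, 3): C5 above E4
  -> R3 @ bar 1 tick 2 v(2, 3): C5 above E4
  -> R3 @ bar 1 tick 3 v(2, 3): C5 above E4
  -> R2 @ bar 2 tick 0 v(2, 3): C5/E4 m6 -> D5/D5 P1 similar
  -> R4 @ bar 2 tick 0 v(0, 1): B3/F4 TT untreated
  -> R7 @ bar 2 tick 0 v(3,): E4->D5 leap 10st
  -> R2 @ bar 3 tick 0 v(0, 1): B3/F4 TT -> C4/C5 P8 similar
  -> R3 @ bar 3 tick 0 v(1, 2): C5 above G4
  -> R3 @ bar 3 tick 1 v(1, 2): C5 above G4
  -> R3 @ bar 3 tick 2 v(1, 2): C5 above G4
  -> R3 @ bar 3 tick 3 v(1, 2): C5 above G4
  -> R2 @ bar 4 tick 0 v(2, 3): G4/E5 M6 -> F4/F4 P1 similar
  -> R4 @ bar 4 tick 0 v(0, 2): B3/F4 TT untreated
  -> R4 @ bar 4 tick 0 v(0, 3): B3/F4 TT untreated
  -> R7 @ bar 4 tick 0 v(1,): C5->D4 leap 10st
  -> R7 @ bar 4 tick 0 v(3,): E5->F4 leap 11st
  -> R2 @ bar 5 tick 0 v(0, 2): B3/F4 TT -> C4/C5 P8 similar
  -> R2 @ bar 5 tick 0 v(1, 3): D4/F4 m3 -> E4/E5 P8 similar
  -> R7 @ bar 5 tick 0 v(3,): F4->E5 leap 11st
  -> R2 @ bar 6 tick 0 v(0, 2): C4/C5 P8 -> A3/E4 P5 similar
  -> R2 @ bar 6 tick 0 v(0, 3): C4/E5 M3 -> A3/A4 P8 similar
  -> R3 @ bar 6 tick 0 v(1, 2): F4 above E4
  -> R3 @ bar 6 tick 1 v(1, 2): F4 above E4
  -> R3 @ bar 6 tick 2 v(1, 2): F4 above E4
  -> R3 @ bar 6 tick 3 v(1, 2): F4 above E4
  -> R8 @ bar 7 tick 0 v(0, 2): penult P8 not 3rd/6th
  -> R8 @ bar 7 tick 0 v(0, 3): penult P8 not 3rd/6th
  -> R1 @ bar 8 tick 0 v(2, 3): A4/A4 P1 -> B4/B4 P1 similar
  -> R6 @ bar 8 tick 3 v(0, 2): closes on M3
  -> R6 @ bar 8 tick 3 v(0, 3): closes on M3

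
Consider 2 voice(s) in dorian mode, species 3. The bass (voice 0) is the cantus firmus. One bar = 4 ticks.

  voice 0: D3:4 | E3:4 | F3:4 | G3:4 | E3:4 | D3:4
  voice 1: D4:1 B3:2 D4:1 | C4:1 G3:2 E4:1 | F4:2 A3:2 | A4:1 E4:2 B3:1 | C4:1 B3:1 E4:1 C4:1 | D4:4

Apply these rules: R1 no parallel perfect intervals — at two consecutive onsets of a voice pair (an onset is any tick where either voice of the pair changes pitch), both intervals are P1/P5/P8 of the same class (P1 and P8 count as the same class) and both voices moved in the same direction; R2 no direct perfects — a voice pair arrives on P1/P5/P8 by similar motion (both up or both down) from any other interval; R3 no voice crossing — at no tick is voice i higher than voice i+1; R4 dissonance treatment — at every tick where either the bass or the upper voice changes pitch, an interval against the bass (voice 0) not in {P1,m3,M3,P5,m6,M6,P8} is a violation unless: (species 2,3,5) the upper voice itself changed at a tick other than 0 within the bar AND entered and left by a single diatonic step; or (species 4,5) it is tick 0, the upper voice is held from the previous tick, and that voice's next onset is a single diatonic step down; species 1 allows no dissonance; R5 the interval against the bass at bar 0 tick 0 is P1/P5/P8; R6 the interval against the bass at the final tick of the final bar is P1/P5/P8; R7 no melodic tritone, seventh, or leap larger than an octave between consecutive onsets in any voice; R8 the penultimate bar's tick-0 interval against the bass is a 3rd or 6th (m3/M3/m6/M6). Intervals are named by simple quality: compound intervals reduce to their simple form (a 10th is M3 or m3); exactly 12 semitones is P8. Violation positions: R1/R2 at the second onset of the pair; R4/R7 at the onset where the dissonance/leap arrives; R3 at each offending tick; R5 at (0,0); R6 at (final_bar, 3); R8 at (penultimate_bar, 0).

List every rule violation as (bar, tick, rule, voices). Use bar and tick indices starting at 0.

(2, 0, R1, (0, 1))
(3, 0, R4, (0, 1))

bar 0: v0=D3 v1=D4 downbeat P8
bar 1: v0=E3 v1=C4 downbeat m6
bar 2: v0=F3 v1=F4 downbeat P8
bar 3: v0=G3 v1=A4 downbeat M2
bar 4: v0=E3 v1=C4 downbeat m6
bar 5: v0=D3 v1=D4 downbeat P8
  -> R1 @ bar 2 tick 0 v(0, 1): E3/E4 P8 -> F3/F4 P8 similar
  -> R4 @ bar 3 tick 0 v(0, 1): G3/A4 M2 untreated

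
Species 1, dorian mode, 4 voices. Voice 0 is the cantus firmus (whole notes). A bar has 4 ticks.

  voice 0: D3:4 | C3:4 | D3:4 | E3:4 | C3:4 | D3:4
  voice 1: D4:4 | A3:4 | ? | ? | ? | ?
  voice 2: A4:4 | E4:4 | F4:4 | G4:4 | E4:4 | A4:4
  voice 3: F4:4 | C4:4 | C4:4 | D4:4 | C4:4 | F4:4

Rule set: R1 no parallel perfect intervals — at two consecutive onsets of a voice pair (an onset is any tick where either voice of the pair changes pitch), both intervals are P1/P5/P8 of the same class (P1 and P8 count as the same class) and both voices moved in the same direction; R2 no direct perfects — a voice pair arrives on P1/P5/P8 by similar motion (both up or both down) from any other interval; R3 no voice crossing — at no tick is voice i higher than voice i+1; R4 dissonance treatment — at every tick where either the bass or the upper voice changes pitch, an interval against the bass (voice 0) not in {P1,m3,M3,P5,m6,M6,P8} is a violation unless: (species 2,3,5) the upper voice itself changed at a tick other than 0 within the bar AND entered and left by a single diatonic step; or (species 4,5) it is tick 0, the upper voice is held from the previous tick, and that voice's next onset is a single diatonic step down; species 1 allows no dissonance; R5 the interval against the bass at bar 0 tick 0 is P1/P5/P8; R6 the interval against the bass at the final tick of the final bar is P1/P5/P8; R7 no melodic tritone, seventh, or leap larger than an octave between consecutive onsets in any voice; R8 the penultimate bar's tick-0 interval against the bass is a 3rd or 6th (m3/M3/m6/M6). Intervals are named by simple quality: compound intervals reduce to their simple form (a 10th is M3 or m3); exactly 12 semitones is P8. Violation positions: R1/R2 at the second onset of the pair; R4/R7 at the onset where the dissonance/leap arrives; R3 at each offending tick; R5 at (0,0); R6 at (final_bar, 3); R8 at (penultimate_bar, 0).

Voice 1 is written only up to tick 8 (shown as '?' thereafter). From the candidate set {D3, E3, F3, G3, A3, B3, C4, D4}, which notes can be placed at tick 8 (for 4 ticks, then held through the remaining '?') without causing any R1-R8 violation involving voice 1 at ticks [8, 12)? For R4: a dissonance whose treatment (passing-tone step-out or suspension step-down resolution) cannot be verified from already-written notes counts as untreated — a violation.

D3: legal
E3: violates R4
F3: legal
G3: violates R4
A3: legal
B3: legal
C4: violates R4
D4: violates R2

{A3, B3, D3, F3}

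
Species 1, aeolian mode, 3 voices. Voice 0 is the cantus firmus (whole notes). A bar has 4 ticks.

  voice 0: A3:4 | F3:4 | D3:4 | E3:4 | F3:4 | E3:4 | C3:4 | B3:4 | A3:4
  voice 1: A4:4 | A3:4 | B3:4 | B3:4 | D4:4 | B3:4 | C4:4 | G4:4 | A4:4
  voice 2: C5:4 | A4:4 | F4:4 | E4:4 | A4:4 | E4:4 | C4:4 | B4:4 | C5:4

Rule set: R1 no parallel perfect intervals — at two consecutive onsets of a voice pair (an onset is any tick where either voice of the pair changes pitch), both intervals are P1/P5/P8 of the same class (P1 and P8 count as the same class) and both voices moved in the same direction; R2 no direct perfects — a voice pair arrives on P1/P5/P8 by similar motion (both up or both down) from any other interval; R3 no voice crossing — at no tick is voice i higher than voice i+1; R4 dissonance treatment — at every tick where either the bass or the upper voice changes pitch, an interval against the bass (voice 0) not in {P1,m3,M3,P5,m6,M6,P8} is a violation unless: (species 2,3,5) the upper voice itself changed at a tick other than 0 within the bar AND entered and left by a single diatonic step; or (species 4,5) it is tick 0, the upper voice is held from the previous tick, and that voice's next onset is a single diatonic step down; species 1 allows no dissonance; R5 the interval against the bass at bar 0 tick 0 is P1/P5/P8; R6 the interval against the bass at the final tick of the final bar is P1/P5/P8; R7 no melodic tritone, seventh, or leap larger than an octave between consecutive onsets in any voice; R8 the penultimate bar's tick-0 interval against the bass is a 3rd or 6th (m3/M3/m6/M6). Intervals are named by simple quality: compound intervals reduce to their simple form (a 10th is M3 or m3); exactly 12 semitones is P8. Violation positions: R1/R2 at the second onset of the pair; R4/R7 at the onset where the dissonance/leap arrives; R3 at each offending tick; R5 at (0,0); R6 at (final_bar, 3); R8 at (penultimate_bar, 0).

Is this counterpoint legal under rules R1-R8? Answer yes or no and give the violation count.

bar 0: v0=A3 v1=A4 v2=C5 (m3)
bar 1: v0=F3 v1=A3 v2=A4 (M3)
bar 2: v0=D3 v1=B3 v2=F4 (m3)
bar 3: v0=E3 v1=B3 v2=E4 (P8)
bar 4: v0=F3 v1=D4 v2=A4 (M3)
bar 5: v0=E3 v1=B3 v2=E4 (P8)
bar 6: v0=C3 v1=C4 v2=C4 (P8)
bar 7: v0=B3 v1=G4 v2=B4 (P8)
bar 8: v0=A3 v1=A4 v2=C5 (m3)
  R5 @ bar0.0: opens on m3
  R2 @ bar1.0: A4/C5 m3 -> A3/A4 P8 similar
  R2 @ bar4.0: B3/E4 P4 -> D4/A4 P5 similar
  R2 @ bar5.0: F3/D4 M6 -> E3/B3 P5 similar
  R2 @ bar5.0: F3/A4 M3 -> E3/E4 P8 similar
  R1 @ bar6.0: E3/E4 P8 -> C3/C4 P8 similar
  R1 @ bar7.0: C3/C4 P8 -> B3/B4 P8 similar
  R7 @ bar7.0: C3->B3 leap 11st
  R7 @ bar7.0: C4->B4 leap 11st
  R8 @ bar7.0: penult P8 not 3rd/6th
  R6 @ bar8.3: closes on m3

No (11 violations)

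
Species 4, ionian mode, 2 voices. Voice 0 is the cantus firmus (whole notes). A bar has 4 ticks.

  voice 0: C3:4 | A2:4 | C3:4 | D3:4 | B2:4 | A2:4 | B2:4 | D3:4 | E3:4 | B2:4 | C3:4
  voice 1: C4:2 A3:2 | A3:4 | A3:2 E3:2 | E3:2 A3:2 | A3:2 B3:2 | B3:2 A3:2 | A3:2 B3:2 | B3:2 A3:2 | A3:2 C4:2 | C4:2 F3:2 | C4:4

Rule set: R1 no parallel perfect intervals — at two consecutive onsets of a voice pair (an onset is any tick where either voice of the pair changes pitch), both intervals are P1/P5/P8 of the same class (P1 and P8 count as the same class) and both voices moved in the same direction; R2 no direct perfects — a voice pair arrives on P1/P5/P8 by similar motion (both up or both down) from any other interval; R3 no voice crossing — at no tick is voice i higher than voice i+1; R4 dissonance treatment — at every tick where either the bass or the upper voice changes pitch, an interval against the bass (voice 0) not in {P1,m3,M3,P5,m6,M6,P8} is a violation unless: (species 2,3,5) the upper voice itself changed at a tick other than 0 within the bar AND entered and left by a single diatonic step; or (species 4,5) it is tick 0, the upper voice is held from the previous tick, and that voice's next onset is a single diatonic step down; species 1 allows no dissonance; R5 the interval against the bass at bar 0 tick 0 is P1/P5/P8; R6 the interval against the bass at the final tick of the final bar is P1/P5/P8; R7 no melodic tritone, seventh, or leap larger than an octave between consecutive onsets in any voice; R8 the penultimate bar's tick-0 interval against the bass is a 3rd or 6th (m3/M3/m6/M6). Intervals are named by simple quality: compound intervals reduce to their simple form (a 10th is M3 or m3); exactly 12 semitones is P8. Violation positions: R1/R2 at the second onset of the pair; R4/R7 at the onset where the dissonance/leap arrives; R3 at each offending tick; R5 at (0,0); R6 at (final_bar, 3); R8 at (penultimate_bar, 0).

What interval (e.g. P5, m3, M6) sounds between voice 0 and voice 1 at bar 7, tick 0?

voice 0=D3 voice 1=B3 -> M6

M6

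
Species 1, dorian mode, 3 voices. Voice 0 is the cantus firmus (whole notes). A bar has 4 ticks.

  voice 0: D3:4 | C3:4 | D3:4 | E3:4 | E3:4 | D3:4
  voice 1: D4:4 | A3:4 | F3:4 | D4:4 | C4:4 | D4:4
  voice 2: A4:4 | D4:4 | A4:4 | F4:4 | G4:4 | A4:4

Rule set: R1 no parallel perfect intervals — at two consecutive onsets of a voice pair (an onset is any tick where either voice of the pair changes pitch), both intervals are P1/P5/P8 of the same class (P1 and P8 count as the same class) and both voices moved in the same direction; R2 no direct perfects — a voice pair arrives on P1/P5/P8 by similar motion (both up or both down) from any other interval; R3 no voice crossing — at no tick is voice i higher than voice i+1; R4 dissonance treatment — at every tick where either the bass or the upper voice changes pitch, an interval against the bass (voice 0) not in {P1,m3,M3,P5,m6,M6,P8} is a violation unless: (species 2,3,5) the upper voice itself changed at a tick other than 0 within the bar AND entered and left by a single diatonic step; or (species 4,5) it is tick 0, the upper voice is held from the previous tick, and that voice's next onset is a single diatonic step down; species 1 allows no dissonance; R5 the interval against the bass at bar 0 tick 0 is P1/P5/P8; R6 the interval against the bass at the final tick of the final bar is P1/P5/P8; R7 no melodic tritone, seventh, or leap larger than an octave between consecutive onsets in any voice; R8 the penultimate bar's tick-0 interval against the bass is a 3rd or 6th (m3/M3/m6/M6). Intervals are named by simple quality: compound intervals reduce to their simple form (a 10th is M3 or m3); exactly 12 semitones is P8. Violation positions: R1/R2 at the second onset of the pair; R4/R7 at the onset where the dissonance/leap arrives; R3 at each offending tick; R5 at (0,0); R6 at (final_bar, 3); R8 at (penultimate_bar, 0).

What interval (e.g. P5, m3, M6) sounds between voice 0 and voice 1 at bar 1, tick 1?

voice 0=C3 voice 1=A3 -> M6

M6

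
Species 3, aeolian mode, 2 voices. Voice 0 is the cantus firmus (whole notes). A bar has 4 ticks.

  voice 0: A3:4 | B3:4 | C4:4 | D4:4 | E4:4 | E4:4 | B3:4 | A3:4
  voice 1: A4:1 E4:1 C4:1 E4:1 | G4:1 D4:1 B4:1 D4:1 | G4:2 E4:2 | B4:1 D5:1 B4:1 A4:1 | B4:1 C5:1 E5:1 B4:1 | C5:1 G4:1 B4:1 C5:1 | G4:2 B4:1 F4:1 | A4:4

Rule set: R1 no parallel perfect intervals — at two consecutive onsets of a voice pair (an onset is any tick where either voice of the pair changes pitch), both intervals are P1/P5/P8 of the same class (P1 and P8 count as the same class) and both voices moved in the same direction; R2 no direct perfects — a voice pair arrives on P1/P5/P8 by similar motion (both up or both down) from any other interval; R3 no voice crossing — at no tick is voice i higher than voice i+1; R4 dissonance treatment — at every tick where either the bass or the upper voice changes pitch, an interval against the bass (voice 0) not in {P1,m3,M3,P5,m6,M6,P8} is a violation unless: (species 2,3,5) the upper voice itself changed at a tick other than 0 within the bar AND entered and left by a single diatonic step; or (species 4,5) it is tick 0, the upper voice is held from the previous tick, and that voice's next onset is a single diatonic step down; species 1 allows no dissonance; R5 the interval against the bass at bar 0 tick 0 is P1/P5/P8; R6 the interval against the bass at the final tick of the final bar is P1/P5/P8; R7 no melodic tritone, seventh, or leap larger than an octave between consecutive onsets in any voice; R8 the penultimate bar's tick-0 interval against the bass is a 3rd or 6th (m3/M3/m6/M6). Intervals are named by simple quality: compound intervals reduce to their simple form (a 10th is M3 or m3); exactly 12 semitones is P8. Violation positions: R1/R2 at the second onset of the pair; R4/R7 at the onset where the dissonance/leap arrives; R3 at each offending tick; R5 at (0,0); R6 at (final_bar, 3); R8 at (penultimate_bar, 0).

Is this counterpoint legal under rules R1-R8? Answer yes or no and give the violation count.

bar 0: v0=A3 v1=A4 (P8)
bar 1: v0=B3 v1=G4 (m6)
bar 2: v0=C4 v1=G4 (P5)
bar 3: v0=D4 v1=B4 (M6)
bar 4: v0=E4 v1=B4 (P5)
bar 5: v0=E4 v1=C5 (m6)
bar 6: v0=B3 v1=G4 (m6)
bar 7: v0=A3 v1=A4 (P8)
  R2 @ bar2.0: B3/D4 m3 -> C4/G4 P5 similar
  R1 @ bar4.0: D4/A4 P5 -> E4/B4 P5 similar
  R4 @ bar6.3: B3/F4 TT untreated
  R7 @ bar6.3: B4->F4 leap 6st

No (4 violations)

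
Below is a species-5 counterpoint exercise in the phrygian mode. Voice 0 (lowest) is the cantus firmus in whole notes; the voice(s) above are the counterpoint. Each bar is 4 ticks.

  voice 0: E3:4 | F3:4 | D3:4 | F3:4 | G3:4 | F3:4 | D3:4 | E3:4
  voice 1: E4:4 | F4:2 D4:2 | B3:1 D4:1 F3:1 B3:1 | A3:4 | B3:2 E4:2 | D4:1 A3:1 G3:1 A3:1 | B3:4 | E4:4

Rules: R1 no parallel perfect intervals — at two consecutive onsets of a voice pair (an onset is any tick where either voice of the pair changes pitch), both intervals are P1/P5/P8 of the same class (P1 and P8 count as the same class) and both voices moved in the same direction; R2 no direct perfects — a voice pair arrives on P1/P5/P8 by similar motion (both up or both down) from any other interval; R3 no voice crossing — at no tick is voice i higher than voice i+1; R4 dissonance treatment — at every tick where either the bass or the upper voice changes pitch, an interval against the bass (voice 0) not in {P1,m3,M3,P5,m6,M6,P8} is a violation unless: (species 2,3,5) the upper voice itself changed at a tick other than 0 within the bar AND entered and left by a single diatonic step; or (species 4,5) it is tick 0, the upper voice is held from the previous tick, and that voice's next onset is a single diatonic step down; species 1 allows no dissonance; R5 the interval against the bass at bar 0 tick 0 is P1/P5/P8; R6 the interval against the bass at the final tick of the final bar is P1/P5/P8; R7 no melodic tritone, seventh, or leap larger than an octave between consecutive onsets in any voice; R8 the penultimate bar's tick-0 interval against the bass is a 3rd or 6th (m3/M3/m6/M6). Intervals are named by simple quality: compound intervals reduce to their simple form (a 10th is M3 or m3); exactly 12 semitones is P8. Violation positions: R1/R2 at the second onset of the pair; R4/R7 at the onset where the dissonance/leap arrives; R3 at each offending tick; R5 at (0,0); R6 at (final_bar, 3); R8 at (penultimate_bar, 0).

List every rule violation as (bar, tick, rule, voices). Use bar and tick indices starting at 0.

bar 0: v0=E3 v1=E4 downbeat P8
bar 1: v0=F3 v1=F4 downbeat P8
bar 2: v0=D3 v1=B3 downbeat M6
bar 3: v0=F3 v1=A3 downbeat M3
bar 4: v0=G3 v1=B3 downbeat M3
bar 5: v0=F3 v1=D4 downbeat M6
bar 6: v0=D3 v1=B3 downbeat M6
bar 7: v0=E3 v1=E4 downbeat P8
  -> R1 @ bar 1 tick 0 v(0, 1): E3/E4 P8 -> F3/F4 P8 similar
  -> R7 @ bar 2 tick 3 v(1,): F3->B3 leap 6st
  -> R2 @ bar 7 tick 0 v(0, 1): D3/B3 M6 -> E3/E4 P8 similar

(1, 0, R1, (0, 1))
(2, 3, R7, (1,))
(7, 0, R2, (0, 1))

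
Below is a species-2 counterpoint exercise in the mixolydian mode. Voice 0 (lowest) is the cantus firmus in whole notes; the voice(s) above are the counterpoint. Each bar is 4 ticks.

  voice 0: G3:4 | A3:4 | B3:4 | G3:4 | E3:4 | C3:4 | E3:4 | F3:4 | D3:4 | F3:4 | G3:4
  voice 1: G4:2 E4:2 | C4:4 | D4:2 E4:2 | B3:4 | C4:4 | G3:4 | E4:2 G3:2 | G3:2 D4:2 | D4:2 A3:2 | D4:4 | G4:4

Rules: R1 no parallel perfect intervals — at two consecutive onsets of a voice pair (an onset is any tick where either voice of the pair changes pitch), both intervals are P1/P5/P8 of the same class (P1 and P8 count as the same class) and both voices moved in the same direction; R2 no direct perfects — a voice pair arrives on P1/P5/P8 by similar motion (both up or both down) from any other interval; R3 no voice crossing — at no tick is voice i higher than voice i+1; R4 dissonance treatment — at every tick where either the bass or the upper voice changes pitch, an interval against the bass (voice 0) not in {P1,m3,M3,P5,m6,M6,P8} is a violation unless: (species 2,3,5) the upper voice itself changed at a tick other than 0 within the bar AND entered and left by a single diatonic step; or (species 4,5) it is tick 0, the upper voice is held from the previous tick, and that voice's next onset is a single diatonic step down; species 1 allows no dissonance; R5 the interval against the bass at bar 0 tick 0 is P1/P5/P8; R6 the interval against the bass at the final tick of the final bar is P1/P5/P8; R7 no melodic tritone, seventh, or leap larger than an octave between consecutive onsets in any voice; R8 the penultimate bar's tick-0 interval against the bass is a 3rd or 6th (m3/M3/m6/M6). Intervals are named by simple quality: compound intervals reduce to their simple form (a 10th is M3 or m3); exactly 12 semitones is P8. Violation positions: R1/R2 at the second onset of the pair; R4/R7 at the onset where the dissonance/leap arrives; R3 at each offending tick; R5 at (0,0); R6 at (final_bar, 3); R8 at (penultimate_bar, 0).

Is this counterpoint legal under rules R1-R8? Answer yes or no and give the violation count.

bar 0: v0=G3 v1=G4 (P8)
bar 1: v0=A3 v1=C4 (m3)
bar 2: v0=B3 v1=D4 (m3)
bar 3: v0=G3 v1=B3 (M3)
bar 4: v0=E3 v1=C4 (m6)
bar 5: v0=C3 v1=G3 (P5)
bar 6: v0=E3 v1=E4 (P8)
bar 7: v0=F3 v1=G3 (M2)
bar 8: v0=D3 v1=D4 (P8)
bar 9: v0=F3 v1=D4 (M6)
bar 10: v0=G3 v1=G4 (P8)
  R4 @ bar2.2: B3/E4 P4 untreated
  R2 @ bar5.0: E3/C4 m6 -> C3/G3 P5 similar
  R2 @ bar6.0: C3/G3 P5 -> E3/E4 P8 similar
  R4 @ bar7.0: F3/G3 M2 untreated
  R2 @ bar10.0: F3/D4 M6 -> G3/G4 P8 similar

No (5 violations)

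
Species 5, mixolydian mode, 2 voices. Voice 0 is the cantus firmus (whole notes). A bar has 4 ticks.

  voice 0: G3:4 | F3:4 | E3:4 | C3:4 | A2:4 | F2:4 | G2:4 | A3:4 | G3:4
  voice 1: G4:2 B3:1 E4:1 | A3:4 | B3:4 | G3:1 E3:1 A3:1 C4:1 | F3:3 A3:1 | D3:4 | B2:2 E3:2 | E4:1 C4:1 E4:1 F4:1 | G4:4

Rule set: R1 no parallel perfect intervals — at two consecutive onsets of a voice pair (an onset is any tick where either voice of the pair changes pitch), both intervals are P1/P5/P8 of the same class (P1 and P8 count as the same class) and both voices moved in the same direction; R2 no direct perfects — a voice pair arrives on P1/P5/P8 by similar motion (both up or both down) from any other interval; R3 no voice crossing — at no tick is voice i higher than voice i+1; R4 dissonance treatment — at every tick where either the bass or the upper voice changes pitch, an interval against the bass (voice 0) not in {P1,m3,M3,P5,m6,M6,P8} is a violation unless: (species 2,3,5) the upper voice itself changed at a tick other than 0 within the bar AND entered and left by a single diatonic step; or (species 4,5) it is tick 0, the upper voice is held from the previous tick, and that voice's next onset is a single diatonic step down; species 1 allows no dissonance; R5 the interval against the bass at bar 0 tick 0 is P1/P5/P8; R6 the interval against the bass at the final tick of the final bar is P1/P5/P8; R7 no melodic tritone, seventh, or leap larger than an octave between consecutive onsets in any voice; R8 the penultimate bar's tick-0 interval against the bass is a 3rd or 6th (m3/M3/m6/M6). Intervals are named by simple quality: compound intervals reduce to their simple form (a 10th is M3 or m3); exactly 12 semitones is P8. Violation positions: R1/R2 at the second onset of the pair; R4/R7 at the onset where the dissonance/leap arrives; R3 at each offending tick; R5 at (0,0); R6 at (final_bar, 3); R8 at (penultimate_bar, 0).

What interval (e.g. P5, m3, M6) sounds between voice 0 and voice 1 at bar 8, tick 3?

P8

voice 0=G3 voice 1=G4 -> P8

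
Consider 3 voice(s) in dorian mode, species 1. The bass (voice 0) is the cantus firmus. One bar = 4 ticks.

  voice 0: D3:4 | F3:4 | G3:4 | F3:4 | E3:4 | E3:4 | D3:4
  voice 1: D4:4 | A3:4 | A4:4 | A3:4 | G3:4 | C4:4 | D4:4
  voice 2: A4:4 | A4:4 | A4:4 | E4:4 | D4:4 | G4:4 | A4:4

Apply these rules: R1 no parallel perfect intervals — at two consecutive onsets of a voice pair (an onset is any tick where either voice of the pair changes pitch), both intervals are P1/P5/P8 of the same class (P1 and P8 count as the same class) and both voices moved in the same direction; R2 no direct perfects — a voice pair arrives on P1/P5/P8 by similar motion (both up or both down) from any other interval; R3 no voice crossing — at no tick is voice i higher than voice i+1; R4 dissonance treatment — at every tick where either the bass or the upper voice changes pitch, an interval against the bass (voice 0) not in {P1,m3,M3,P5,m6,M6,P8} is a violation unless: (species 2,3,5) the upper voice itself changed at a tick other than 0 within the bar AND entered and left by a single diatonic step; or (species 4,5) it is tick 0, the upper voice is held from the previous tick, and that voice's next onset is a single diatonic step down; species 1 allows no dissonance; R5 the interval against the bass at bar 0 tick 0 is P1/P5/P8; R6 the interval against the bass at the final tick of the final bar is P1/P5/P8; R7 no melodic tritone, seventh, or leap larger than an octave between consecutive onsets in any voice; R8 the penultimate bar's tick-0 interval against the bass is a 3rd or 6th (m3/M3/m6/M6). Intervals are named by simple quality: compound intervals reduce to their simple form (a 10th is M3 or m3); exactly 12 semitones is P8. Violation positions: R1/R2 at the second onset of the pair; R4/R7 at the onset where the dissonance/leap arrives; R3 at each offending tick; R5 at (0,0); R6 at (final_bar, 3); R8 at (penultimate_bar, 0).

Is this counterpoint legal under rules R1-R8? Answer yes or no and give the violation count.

No (8 violations)

bar 0: v0=D3 v1=D4 v2=A4 (P5)
bar 1: v0=F3 v1=A3 v2=A4 (M3)
bar 2: v0=G3 v1=A4 v2=A4 (M2)
bar 3: v0=F3 v1=A3 v2=E4 (M7)
bar 4: v0=E3 v1=G3 v2=D4 (m7)
bar 5: v0=E3 v1=C4 v2=G4 (m3)
bar 6: v0=D3 v1=D4 v2=A4 (P5)
  R4 @ bar2.0: G3/A4 M2 untreated
  R4 @ bar2.0: G3/A4 M2 untreated
  R2 @ bar3.0: A4/A4 P1 -> A3/E4 P5 similar
  R4 @ bar3.0: F3/E4 M7 untreated
  R1 @ bar4.0: A3/E4 P5 -> G3/D4 P5 similar
  R4 @ bar4.0: E3/D4 m7 untreated
  R1 @ bar5.0: G3/D4 P5 -> C4/G4 P5 similar
  R1 @ bar6.0: C4/G4 P5 -> D4/A4 P5 similar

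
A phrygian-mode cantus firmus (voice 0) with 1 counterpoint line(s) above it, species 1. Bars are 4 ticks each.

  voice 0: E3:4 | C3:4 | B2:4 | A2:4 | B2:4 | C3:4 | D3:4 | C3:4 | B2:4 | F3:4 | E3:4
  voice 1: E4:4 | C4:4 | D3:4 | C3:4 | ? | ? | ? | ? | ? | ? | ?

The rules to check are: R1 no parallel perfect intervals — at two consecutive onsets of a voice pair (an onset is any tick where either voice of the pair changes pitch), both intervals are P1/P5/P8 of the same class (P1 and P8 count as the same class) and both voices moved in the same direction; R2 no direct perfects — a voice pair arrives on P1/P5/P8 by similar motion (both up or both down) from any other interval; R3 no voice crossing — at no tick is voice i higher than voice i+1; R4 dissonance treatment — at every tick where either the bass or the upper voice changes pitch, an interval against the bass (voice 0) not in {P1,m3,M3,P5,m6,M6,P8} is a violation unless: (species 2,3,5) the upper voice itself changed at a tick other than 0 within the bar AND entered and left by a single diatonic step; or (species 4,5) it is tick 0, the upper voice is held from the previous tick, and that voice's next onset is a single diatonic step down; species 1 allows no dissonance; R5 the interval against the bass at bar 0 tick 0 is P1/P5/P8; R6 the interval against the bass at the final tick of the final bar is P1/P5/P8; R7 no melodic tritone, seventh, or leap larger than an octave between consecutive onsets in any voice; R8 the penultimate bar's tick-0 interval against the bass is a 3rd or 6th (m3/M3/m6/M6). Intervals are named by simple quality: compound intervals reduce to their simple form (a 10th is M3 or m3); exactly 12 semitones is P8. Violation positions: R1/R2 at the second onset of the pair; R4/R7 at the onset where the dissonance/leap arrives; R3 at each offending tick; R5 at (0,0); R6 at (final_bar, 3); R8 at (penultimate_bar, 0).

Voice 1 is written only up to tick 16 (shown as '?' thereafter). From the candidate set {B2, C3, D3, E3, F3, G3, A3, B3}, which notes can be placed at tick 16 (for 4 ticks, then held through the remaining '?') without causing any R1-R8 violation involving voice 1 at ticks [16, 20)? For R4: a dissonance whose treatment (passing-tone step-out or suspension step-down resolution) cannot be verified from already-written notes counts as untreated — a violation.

{B2, D3, G3}

B2: legal
C3: violates R4
D3: legal
E3: violates R4
F3: violates R4
G3: legal
A3: violates R4
B3: violates R2,R7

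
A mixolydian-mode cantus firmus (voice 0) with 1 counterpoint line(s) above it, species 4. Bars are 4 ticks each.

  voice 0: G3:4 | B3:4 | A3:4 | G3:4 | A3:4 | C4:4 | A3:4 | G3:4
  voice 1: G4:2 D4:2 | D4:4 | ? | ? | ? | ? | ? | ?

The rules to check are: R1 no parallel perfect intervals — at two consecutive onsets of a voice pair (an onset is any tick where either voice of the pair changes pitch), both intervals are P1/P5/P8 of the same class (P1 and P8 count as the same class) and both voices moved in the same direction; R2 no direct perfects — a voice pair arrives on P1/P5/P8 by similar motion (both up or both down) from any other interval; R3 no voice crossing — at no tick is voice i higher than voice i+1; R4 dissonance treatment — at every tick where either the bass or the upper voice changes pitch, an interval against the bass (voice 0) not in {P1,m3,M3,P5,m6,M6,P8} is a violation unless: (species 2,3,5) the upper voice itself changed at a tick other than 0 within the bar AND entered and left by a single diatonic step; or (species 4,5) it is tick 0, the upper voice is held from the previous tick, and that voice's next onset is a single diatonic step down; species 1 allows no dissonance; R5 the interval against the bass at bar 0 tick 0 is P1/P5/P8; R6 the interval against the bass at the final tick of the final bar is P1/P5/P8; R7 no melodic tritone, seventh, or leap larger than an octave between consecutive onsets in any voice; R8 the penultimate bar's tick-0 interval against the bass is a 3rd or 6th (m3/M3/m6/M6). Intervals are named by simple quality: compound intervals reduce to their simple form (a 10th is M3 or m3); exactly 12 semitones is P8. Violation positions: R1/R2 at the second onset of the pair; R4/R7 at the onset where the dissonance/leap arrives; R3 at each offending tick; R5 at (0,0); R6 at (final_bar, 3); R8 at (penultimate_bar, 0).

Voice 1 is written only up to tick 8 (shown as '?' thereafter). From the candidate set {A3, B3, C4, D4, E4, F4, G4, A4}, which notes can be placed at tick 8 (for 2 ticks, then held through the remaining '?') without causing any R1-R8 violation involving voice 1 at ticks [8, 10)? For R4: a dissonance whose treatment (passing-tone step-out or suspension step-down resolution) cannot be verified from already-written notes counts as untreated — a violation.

A3: violates R2
B3: violates R4
C4: legal
D4: violates R4
E4: legal
F4: legal
G4: violates R4
A4: legal

{A4, C4, E4, F4}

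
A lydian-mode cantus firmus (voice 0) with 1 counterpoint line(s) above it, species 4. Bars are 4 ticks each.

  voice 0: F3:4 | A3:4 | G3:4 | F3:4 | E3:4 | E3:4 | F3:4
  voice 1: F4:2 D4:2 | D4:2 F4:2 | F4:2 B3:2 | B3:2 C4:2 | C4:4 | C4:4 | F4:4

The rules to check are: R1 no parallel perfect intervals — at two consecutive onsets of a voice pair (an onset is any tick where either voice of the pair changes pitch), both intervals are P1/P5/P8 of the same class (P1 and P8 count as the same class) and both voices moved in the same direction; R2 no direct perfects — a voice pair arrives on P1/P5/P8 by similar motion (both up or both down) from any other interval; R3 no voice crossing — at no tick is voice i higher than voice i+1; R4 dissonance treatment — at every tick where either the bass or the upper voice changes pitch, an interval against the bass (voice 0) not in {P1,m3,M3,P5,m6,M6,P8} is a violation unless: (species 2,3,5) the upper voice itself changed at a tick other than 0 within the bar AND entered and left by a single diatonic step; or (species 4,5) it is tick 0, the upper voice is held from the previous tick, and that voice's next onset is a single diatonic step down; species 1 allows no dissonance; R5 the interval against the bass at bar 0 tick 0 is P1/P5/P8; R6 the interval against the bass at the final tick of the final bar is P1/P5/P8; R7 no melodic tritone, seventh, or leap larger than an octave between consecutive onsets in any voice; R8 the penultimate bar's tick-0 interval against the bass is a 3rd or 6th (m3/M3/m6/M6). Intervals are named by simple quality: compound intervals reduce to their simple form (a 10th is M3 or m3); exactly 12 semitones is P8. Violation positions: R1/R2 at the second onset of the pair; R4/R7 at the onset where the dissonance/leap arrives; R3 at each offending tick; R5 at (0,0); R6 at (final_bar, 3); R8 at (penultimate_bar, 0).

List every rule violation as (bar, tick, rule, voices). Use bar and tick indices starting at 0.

(1, 0, R4, (0, 1))
(2, 0, R4, (0, 1))
(2, 2, R7, (1,))
(3, 0, R4, (0, 1))
(6, 0, R2, (0, 1))

bar 0: v0=F3 v1=F4 downbeat P8
bar 1: v0=A3 v1=D4 downbeat P4
bar 2: v0=G3 v1=F4 downbeat m7
bar 3: v0=F3 v1=B3 downbeat TT
bar 4: v0=E3 v1=C4 downbeat m6
bar 5: v0=E3 v1=C4 downbeat m6
bar 6: v0=F3 v1=F4 downbeat P8
  -> R4 @ bar 1 tick 0 v(0, 1): A3/D4 P4 untreated
  -> R4 @ bar 2 tick 0 v(0, 1): G3/F4 m7 untreated
  -> R7 @ bar 2 tick 2 v(1,): F4->B3 leap 6st
  -> R4 @ bar 3 tick 0 v(0, 1): F3/B3 TT untreated
  -> R2 @ bar 6 tick 0 v(0, 1): E3/C4 m6 -> F3/F4 P8 similar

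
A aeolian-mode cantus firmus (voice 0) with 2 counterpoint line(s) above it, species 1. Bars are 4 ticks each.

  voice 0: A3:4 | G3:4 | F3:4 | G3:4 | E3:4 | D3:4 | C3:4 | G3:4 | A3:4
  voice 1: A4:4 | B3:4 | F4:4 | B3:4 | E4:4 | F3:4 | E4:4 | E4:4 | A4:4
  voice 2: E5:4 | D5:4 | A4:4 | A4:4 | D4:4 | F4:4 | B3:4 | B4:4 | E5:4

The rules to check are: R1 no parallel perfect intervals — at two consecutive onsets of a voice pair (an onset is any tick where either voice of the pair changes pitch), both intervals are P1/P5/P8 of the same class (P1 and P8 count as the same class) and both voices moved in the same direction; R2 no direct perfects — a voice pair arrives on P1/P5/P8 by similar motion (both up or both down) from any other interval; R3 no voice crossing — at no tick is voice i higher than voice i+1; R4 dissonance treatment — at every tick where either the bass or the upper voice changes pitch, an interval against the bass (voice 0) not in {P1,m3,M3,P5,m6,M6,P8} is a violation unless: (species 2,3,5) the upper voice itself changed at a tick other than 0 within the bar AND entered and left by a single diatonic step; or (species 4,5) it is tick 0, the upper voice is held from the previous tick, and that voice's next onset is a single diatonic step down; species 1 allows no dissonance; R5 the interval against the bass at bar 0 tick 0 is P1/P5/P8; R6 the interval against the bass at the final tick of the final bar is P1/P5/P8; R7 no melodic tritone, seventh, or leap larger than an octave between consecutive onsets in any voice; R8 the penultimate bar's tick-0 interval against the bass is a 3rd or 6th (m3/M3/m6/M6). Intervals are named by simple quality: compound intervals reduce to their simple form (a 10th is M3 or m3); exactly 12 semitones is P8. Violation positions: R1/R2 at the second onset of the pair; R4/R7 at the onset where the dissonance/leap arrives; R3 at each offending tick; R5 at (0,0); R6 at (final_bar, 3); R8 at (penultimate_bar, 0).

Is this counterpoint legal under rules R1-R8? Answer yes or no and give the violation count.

bar 0: v0=A3 v1=A4 v2=E5 (P5)
bar 1: v0=G3 v1=B3 v2=D5 (P5)
bar 2: v0=F3 v1=F4 v2=A4 (M3)
bar 3: v0=G3 v1=B3 v2=A4 (M2)
bar 4: v0=E3 v1=E4 v2=D4 (m7)
bar 5: v0=D3 v1=F3 v2=F4 (m3)
bar 6: v0=C3 v1=E4 v2=B3 (M7)
bar 7: v0=G3 v1=E4 v2=B4 (M3)
bar 8: v0=A3 v1=A4 v2=E5 (P5)
  R1 @ bar1.0: A3/E5 P5 -> G3/D5 P5 similar
  R7 @ bar1.0: A4->B3 leap 10st
  R7 @ bar2.0: B3->F4 leap 6st
  R4 @ bar3.0: G3/A4 M2 untreated
  R7 @ bar3.0: F4->B3 leap 6st
  R3 @ bar4.0: E4 above D4
  R4 @ bar4.0: E3/D4 m7 untreated
  R3 @ bar4.1: E4 above D4
  R3 @ bar4.2: E4 above D4
  R3 @ bar4.3: E4 above D4
  R7 @ bar5.0: E4->F3 leap 11st
  R3 @ bar6.0: E4 above B3
  R4 @ bar6.0: C3/B3 M7 untreated
  R7 @ bar6.0: F3->E4 leap 11st
  R7 @ bar6.0: F4->B3 leap 6st
  R3 @ bar6.1: E4 above B3
  R3 @ bar6.2: E4 above B3
  R3 @ bar6.3: E4 above B3
  R1 @ bar8.0: E4/B4 P5 -> A4/E5 P5 similar
  R2 @ bar8.0: G3/E4 M6 -> A3/A4 P8 similar
  R2 @ bar8.0: G3/B4 M3 -> A3/E5 P5 similar

No (21 violations)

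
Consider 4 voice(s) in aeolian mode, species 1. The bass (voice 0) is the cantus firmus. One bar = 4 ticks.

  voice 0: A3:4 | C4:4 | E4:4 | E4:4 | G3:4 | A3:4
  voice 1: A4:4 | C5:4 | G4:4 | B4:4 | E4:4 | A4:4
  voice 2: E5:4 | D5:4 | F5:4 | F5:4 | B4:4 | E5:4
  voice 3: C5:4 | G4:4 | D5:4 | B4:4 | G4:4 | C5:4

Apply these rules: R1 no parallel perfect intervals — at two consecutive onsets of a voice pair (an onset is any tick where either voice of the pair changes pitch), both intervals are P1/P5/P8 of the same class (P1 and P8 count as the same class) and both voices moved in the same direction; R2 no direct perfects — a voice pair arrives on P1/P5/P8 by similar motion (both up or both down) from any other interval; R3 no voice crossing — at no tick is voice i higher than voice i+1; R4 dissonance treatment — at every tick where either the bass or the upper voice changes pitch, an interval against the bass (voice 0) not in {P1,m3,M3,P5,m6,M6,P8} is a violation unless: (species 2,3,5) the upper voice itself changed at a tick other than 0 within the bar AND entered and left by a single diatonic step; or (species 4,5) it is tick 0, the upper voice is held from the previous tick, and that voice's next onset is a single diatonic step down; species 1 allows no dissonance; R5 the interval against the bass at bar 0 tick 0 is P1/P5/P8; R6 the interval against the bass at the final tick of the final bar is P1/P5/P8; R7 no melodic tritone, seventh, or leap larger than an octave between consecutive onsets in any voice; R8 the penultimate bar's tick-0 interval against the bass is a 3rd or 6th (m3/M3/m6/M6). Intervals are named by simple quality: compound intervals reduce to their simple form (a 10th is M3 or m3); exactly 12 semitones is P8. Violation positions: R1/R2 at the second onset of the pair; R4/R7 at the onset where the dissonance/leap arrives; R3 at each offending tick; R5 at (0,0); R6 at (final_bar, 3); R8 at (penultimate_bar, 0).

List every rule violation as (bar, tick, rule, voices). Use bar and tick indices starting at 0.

bar 0: v0=A3 v1=A4 v2=E5 v3=C5 downbeat m3
bar 1: v0=C4 v1=C5 v2=D5 v3=G4 downbeat P5
bar 2: v0=E4 v1=G4 v2=F5 v3=D5 downbeat m7
bar 3: v0=E4 v1=B4 v2=F5 v3=B4 downbeat P5
bar 4: v0=G3 v1=E4 v2=B4 v3=G4 downbeat P8
bar 5: v0=A3 v1=A4 v2=E5 v3=C5 downbeat m3
  -> R3 @ bar 0 tick 0 v(2, 3): E5 above C5
  -> R5 @ bar 0 tick 0 v(0, 3): opens on m3
  -> R3 @ bar 0 tick 1 v(2, 3): E5 above C5
  -> R3 @ bar 0 tick 2 v(2, 3): E5 above C5
  -> R3 @ bar 0 tick 3 v(2, 3): E5 above C5
  -> R1 @ bar 1 tick 0 v(0, 1): A3/A4 P8 -> C4/C5 P8 similar
  -> R2 @ bar 1 tick 0 v(2, 3): E5/C5 M3 -> D5/G4 P5 similar
  -> R3 @ bar 1 tick 0 v(2, 3): D5 above G4
  -> R4 @ bar 1 tick 0 v(0, 2): C4/D5 M2 untreated
  -> R3 @ bar 1 tick 1 v(2, 3): D5 above G4
  -> R3 @ bar 1 tick 2 v(2, 3): D5 above G4
  -> R3 @ bar 1 tick 3 v(2, 3): D5 above G4
  -> R3 @ bar 2 tick 0 v(2, 3): F5 above D5
  -> R4 @ bar 2 tick 0 v(0, 2): E4/F5 m2 untreated
  -> R4 @ bar 2 tick 0 v(0, 3): E4/D5 m7 untreated
  -> R3 @ bar 2 tick 1 v(2, 3): F5 above D5
  -> R3 @ bar 2 tick 2 v(2, 3): F5 above D5
  -> R3 @ bar 2 tick 3 v(2, 3): F5 above D5
  -> R3 @ bar 3 tick 0 v(2, 3): F5 above B4
  -> R3 @ bar 3 tick 1 v(2, 3): F5 above B4
  -> R3 @ bar 3 tick 2 v(2, 3): F5 above B4
  -> R3 @ bar 3 tick 3 v(2, 3): F5 above B4
  -> R2 @ bar 4 tick 0 v(0, 3): E4/B4 P5 -> G3/G4 P8 similar
  -> R2 @ bar 4 tick 0 v(1, 2): B4/F5 TT -> E4/B4 P5 similar
  -> R3 @ bar 4 tick 0 v(2, 3): B4 above G4
  -> R7 @ bar 4 tick 0 v(2,): F5->B4 leap 6st
  -> R8 @ bar 4 tick 0 v(0, 3): penult P8 not 3rd/6th
  -> R3 @ bar 4 tick 1 v(2, 3): B4 above G4
  -> R3 @ bar 4 tick 2 v(2, 3): B4 above G4
  -> R3 @ bar 4 tick 3 v(2, 3): B4 above G4
  -> R1 @ bar 5 tick 0 v(1, 2): E4/B4 P5 -> A4/E5 P5 similar
  -> R2 @ bar 5 tick 0 v(0, 1): G3/E4 M6 -> A3/A4 P8 similar
  -> R2 @ bar 5 tick 0 v(0, 2): G3/B4 M3 -> A3/E5 P5 similar
  -> R3 @ bar 5 tick 0 v(2, 3): E5 above C5
  -> R3 @ bar 5 tick 1 v(2, 3): E5 above C5
  -> R3 @ bar 5 tick 2 v(2, 3): E5 above C5
  -> R3 @ bar 5 tick 3 v(2, 3): E5 above C5
  -> R6 @ bar 5 tick 3 v(0, 3): closes on m3

(0, 0, R3, (2, 3))
(0, 0, R5, (0, 3))
(0, 1, R3, (2, 3))
(0, 2, R3, (2, 3))
(0, 3, R3, (2, 3))
(1, 0, R1, (0, 1))
(1, 0, R2, (2, 3))
(1, 0, R3, (2, 3))
(1, 0, R4, (0, 2))
(1, 1, R3, (2, 3))
(1, 2, R3, (2, 3))
(1, 3, R3, (2, 3))
(2, 0, R3, (2, 3))
(2, 0, R4, (0, 2))
(2, 0, R4, (0, 3))
(2, 1, R3, (2, 3))
(2, 2, R3, (2, 3))
(2, 3, R3, (2, 3))
(3, 0, R3, (2, 3))
(3, 1, R3, (2, 3))
(3, 2, R3, (2, 3))
(3, 3, R3, (2, 3))
(4, 0, R2, (0, 3))
(4, 0, R2, (1, 2))
(4, 0, R3, (2, 3))
(4, 0, R7, (2,))
(4, 0, R8, (0, 3))
(4, 1, R3, (2, 3))
(4, 2, R3, (2, 3))
(4, 3, R3, (2, 3))
(5, 0, R1, (1, 2))
(5, 0, R2, (0, 1))
(5, 0, R2, (0, 2))
(5, 0, R3, (2, 3))
(5, 1, R3, (2, 3))
(5, 2, R3, (2, 3))
(5, 3, R3, (2, 3))
(5, 3, R6, (0, 3))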